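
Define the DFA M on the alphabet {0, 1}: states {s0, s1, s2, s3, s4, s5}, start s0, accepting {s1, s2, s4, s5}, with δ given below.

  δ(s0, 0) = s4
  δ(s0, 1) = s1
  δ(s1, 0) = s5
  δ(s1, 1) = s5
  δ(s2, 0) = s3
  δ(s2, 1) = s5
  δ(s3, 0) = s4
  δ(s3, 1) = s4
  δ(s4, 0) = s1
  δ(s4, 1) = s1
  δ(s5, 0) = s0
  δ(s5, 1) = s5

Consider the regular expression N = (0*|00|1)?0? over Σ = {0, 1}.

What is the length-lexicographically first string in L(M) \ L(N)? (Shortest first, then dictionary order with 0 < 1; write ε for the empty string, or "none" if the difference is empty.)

The string 01 is accepted by M but not by N.
No shorter string lies in the difference, and 01 is the lexicographically first length-2 string in L(M) \ L(N).

01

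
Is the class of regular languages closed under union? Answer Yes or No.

Given DFAs for L₁ and L₂, run them in parallel: the product automaton on Q₁ × Q₂ that accepts when either component is accepting recognises L₁ ∪ L₂ (equivalently, R₁ | R₂ is a regular expression for it).
So the regular languages are closed under union.

Yes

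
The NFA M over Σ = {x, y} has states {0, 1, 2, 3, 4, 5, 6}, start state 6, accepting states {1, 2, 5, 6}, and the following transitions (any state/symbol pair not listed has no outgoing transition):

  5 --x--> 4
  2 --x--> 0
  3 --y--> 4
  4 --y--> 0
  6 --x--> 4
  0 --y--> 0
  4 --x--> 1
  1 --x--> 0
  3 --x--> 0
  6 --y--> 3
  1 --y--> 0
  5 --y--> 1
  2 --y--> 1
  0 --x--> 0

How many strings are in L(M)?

3

The useful subgraph on states {1, 3, 4, 6} is acyclic, so L(M) is finite; the longest accepting path visits 4 useful states, giving maximum string length 3.
Counting accepting paths from 6 by length: 1 of length 0, 1 of length 2, 1 of length 3. Total 3.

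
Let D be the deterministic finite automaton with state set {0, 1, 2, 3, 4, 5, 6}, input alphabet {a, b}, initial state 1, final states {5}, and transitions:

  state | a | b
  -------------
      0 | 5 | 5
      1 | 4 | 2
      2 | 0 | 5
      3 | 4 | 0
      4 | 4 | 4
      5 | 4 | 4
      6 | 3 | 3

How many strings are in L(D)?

The useful subgraph on states {0, 1, 2, 5} is acyclic, so L(D) is finite; the longest accepting path visits 4 useful states, giving maximum string length 3.
Counting accepting paths from 1 by length: 1 of length 2, 2 of length 3. Total 3.

3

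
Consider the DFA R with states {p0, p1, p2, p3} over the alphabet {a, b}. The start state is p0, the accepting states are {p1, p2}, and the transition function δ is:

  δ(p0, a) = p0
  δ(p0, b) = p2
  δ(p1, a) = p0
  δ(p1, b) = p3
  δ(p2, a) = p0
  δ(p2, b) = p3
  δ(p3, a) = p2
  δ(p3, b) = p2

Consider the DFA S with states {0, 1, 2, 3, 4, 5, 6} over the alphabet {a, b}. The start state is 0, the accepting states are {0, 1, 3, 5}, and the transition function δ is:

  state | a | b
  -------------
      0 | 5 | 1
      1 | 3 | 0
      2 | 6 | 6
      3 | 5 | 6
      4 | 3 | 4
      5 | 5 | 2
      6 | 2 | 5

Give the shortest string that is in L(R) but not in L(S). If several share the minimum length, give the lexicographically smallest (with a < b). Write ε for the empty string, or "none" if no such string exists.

The string ab is accepted by R but not by S.
No shorter string lies in the difference, and ab is the lexicographically first length-2 string in L(R) \ L(S).

ab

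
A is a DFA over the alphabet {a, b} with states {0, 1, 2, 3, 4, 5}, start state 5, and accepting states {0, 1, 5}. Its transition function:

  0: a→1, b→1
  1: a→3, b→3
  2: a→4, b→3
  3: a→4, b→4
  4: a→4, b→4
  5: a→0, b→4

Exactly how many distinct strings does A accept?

The useful subgraph on states {0, 1, 5} is acyclic, so L(A) is finite; the longest accepting path visits 3 useful states, giving maximum string length 2.
Counting accepting paths from 5 by length: 1 of length 0, 1 of length 1, 2 of length 2. Total 4.

4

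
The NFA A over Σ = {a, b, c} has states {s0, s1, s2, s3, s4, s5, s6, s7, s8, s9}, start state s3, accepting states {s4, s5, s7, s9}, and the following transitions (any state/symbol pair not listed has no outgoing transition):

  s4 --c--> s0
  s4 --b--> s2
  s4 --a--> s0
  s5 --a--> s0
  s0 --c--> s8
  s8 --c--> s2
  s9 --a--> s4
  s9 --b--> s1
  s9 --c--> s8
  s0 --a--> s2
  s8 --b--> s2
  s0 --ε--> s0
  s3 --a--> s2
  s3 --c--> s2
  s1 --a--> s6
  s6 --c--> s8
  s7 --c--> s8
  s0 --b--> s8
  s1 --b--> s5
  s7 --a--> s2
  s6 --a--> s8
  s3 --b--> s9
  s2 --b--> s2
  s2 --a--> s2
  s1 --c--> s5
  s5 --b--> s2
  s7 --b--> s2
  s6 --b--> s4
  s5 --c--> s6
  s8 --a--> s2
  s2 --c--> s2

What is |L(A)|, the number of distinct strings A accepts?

The useful subgraph on states {s1, s3, s4, s5, s6, s9} is acyclic, so L(A) is finite; the longest accepting path visits 6 useful states, giving maximum string length 5.
Counting accepting paths from s3 by length: 1 of length 1, 1 of length 2, 2 of length 3, 1 of length 4, 2 of length 5. Total 7.

7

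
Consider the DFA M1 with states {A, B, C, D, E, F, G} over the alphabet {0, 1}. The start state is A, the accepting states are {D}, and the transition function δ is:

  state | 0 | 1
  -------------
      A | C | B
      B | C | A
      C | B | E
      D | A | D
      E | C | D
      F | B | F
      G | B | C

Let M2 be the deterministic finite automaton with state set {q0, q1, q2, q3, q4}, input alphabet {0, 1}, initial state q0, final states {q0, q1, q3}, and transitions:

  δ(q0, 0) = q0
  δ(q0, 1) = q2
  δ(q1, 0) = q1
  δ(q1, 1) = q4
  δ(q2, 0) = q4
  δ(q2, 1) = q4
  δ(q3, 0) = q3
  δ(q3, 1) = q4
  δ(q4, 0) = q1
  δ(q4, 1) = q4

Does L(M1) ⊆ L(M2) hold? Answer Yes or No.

The string 011 is in L(M1) but not in L(M2).
So L(M1) ⊄ L(M2).

No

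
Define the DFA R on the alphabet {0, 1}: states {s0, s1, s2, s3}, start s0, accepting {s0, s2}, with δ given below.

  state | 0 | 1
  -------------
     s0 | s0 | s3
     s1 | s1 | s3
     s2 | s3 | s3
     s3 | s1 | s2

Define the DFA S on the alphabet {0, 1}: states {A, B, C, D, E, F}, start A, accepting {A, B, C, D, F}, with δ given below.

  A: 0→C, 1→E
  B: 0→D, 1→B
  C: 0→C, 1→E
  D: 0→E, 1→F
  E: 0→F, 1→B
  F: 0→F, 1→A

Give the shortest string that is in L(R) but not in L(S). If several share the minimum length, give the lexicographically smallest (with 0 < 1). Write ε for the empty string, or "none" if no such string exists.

1011

The string 1011 is accepted by R but not by S.
No shorter string lies in the difference, and 1011 is the lexicographically first length-4 string in L(R) \ L(S).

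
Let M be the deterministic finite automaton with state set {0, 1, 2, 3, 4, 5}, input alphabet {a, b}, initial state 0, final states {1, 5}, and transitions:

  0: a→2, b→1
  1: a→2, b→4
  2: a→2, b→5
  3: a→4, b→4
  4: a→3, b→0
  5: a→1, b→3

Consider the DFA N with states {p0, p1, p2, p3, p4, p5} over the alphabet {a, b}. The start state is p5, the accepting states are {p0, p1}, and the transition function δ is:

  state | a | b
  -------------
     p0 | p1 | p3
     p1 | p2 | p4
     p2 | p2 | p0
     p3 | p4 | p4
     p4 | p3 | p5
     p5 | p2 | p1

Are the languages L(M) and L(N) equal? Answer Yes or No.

Exploring the product automaton M × N from the start pair (0, p5), following both machines on each input symbol, reaches 6 state pairs: (0, p5), (2, p2), (1, p1), (5, p0), (4, p4), (3, p3).
M accepts in {1, 5} and N accepts in {p0, p1}. In every reachable pair the two components are either both accepting — (1, p1), (5, p0) — or both non-accepting, so no string is accepted by exactly one of the machines: L(M) \ L(N) and L(N) \ L(M) are both empty.
Hence every string is accepted by M iff it is accepted by N, and the two languages coincide.

Yes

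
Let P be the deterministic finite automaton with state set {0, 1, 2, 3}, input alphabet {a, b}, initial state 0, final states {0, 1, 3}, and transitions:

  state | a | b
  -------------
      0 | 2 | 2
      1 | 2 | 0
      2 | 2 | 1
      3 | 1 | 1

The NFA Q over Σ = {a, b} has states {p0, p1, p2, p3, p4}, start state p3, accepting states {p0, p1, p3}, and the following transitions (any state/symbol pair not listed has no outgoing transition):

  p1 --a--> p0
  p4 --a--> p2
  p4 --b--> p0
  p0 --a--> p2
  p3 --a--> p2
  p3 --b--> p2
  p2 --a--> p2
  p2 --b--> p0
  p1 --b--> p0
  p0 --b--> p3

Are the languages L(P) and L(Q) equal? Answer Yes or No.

Yes

Exploring the product automaton P × Q from the start pair (0, p3), following both machines on each input symbol, reaches 3 state pairs: (0, p3), (2, p2), (1, p0).
P accepts in {0, 1, 3} and Q accepts in {p0, p1, p3}. In every reachable pair the two components are either both accepting — (0, p3), (1, p0) — or both non-accepting, so no string is accepted by exactly one of the machines: L(P) \ L(Q) and L(Q) \ L(P) are both empty.
Hence every string is accepted by P iff it is accepted by Q, and the two languages coincide.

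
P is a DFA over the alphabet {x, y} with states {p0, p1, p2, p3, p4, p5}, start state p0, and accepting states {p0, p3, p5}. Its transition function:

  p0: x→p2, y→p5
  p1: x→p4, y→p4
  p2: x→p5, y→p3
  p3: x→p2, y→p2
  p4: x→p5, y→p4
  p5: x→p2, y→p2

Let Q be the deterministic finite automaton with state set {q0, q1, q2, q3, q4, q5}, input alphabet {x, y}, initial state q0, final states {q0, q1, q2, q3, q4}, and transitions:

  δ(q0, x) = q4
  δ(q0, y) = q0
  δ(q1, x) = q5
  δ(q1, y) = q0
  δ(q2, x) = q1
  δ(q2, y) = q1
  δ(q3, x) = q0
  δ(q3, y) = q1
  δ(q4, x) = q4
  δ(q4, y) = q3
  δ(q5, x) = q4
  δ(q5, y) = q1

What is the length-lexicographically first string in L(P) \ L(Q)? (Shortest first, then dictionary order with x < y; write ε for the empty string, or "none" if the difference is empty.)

xyyx

The string xyyx is accepted by P but not by Q.
No shorter string lies in the difference, and xyyx is the lexicographically first length-4 string in L(P) \ L(Q).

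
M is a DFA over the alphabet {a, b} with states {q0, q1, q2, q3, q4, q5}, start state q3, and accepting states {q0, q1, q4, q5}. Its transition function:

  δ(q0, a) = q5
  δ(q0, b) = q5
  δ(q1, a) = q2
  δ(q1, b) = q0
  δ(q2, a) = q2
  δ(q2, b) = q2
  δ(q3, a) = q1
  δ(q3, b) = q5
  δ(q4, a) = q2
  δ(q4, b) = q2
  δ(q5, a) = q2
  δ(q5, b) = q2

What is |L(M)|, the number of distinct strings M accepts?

The useful subgraph on states {q0, q1, q3, q5} is acyclic, so L(M) is finite; the longest accepting path visits 4 useful states, giving maximum string length 3.
Counting accepting paths from q3 by length: 2 of length 1, 1 of length 2, 2 of length 3. Total 5.

5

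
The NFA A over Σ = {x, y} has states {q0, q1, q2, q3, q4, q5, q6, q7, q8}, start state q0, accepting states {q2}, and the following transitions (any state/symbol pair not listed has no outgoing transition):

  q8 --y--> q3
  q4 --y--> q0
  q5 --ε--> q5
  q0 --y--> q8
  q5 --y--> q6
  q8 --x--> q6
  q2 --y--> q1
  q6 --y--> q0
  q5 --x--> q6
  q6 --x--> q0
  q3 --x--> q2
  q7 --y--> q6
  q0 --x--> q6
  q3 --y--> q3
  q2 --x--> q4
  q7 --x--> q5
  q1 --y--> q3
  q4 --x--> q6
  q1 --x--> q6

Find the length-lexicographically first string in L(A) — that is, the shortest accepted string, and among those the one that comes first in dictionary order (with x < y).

A breadth-first search from q0 reaches an accepting state first via the path q0 → q8 → q3 → q2 on input yyx.
No string of length < 3 is accepted (BFS exhausts all shorter strings without reaching an accepting state), and yyx is the lexicographically least accepting string of length 3.

yyx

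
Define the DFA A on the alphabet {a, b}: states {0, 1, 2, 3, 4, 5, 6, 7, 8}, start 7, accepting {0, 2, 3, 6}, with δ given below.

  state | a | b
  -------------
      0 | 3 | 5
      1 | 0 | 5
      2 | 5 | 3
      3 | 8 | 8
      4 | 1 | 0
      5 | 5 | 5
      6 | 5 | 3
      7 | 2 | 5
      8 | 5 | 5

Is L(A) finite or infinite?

finite

The useful states (reachable from 7 and able to reach an accepting state) are {2, 3, 7}.
Restricted to these states the transition graph has no cycle, so every accepting path has bounded length and L is finite.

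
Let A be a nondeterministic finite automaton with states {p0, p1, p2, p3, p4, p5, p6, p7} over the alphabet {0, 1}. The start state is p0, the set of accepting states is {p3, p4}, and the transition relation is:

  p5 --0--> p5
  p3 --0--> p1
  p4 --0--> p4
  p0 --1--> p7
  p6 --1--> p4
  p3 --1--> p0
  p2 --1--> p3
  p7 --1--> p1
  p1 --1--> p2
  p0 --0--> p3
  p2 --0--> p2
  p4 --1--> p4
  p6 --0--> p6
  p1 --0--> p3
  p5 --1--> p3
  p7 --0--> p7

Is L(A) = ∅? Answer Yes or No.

No

The string 0 is accepted: the run p0 → p3 ends in the accepting state p3.
Since at least one string is accepted, L(A) is not empty.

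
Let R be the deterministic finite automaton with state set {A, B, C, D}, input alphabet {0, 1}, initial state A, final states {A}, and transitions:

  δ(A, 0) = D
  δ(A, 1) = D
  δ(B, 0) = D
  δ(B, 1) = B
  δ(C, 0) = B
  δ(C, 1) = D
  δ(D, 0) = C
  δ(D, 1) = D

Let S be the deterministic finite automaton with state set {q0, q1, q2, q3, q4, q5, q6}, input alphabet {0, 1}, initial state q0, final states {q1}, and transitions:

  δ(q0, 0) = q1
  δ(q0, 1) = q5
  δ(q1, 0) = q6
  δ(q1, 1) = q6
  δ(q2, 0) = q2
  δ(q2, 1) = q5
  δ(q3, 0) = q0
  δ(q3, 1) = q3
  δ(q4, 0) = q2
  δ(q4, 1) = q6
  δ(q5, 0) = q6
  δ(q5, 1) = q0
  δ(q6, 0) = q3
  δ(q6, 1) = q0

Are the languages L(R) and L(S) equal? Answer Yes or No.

No

The empty string ε is accepted by R but rejected by S.
So L(R) ≠ L(S).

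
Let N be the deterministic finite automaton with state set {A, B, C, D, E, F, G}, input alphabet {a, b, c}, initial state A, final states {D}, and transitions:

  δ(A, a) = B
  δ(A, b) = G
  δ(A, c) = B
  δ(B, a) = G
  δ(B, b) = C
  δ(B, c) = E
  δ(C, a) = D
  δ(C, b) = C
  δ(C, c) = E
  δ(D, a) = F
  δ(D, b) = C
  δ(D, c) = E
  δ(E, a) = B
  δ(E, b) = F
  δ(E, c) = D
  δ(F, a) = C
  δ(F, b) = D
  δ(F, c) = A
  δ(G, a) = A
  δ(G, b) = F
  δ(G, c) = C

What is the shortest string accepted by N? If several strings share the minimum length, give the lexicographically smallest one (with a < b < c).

aba

A breadth-first search from A reaches an accepting state first via the path A → B → C → D on input aba.
No string of length < 3 is accepted (BFS exhausts all shorter strings without reaching an accepting state), and aba is the lexicographically least accepting string of length 3.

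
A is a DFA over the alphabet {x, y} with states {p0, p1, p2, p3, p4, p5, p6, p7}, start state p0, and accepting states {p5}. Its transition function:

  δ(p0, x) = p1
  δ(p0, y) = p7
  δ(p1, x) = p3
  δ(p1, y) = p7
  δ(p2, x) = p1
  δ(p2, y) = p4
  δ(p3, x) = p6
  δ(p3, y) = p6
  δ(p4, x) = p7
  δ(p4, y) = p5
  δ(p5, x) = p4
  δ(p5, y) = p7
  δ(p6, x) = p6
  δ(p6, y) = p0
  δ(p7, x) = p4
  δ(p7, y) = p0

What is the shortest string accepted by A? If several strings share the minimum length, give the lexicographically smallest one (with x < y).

yxy

A breadth-first search from p0 reaches an accepting state first via the path p0 → p7 → p4 → p5 on input yxy.
No string of length < 3 is accepted (BFS exhausts all shorter strings without reaching an accepting state), and yxy is the lexicographically least accepting string of length 3.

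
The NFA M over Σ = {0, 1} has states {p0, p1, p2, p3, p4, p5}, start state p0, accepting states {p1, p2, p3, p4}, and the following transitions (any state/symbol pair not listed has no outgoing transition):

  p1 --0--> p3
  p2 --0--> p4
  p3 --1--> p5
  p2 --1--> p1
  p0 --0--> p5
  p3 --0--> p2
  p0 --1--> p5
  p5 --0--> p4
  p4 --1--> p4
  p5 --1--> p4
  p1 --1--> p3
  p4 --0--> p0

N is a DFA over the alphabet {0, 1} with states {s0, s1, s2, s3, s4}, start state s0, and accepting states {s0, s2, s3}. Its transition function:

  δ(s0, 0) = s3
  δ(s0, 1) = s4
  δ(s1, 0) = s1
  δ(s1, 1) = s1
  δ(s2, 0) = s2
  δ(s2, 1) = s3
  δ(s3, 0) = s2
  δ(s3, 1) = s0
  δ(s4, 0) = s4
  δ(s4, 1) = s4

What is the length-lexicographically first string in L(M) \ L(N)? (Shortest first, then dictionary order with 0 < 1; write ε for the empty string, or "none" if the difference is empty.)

10

The string 10 is accepted by M but not by N.
No shorter string lies in the difference, and 10 is the lexicographically first length-2 string in L(M) \ L(N).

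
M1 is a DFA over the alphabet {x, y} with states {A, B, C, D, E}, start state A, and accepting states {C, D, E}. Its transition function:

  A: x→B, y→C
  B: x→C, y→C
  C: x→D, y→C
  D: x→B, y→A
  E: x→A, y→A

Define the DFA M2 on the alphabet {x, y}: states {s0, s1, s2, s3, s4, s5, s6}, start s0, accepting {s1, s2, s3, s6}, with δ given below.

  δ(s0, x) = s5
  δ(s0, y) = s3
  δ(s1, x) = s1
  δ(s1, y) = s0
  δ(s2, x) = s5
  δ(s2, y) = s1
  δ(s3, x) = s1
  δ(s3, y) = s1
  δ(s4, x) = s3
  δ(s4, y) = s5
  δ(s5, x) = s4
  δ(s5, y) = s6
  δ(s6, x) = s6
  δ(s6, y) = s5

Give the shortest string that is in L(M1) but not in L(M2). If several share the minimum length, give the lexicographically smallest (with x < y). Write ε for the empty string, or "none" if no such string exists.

xx

The string xx is accepted by M1 but not by M2.
No shorter string lies in the difference, and xx is the lexicographically first length-2 string in L(M1) \ L(M2).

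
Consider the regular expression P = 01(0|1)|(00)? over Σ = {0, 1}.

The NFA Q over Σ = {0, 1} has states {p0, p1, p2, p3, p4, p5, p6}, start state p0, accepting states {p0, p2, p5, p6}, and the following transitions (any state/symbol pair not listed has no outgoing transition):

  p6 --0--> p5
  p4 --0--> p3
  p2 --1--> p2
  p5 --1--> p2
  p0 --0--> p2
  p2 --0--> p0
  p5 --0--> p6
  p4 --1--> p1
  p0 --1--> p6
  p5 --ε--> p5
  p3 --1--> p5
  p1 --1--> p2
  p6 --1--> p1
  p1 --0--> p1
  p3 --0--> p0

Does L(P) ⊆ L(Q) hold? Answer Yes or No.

Yes

Converting the expression P to a DFA (subset construction, then merging equivalent states) gives the minimal DFA with states {r0, r1, r2, r3, r4}, start state r0, accepting states {r0, r3} and transitions r0: 0→r1, 1→r2; r1: 0→r3, 1→r4; r2: 0→r2, 1→r2; r3: 0→r2, 1→r2; r4: 0→r3, 1→r3.
Exploring the product automaton P × Q from the start pair (r0, p0), following both machines on each input symbol, reaches 10 state pairs: (r0, p0), (r1, p2), (r2, p6), (r3, p0), (r4, p2), (r2, p5), (r2, p1), (r2, p2), (r3, p2), (r2, p0).
P accepts in {r0, r3} and Q accepts in {p0, p2, p5, p6}. The reachable pairs whose P-component is accepting are (r0, p0), (r3, p0), (r3, p2); in each of them the Q-component is accepting too, so the product for L(P) \ L(Q) (P-component accepting, Q-component rejecting) has no reachable accepting pair and the difference is empty.
Hence every string in L(P) is also in L(Q).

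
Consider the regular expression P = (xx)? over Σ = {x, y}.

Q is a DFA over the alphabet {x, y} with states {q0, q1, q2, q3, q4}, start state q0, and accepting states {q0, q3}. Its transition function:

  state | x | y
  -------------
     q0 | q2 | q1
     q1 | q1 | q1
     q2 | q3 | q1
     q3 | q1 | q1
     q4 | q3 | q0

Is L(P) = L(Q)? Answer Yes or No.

Converting the expression P to a DFA (subset construction, then merging equivalent states) gives the minimal DFA with states {p0, p1, p2, p3}, start state p0, accepting states {p0, p3} and transitions p0: x→p1, y→p2; p1: x→p3, y→p2; p2: x→p2, y→p2; p3: x→p2, y→p2.
Exploring the product automaton P × Q from the start pair (p0, q0), following both machines on each input symbol, reaches 4 state pairs: (p0, q0), (p1, q2), (p2, q1), (p3, q3).
P accepts in {p0, p3} and Q accepts in {q0, q3}. In every reachable pair the two components are either both accepting — (p0, q0), (p3, q3) — or both non-accepting, so no string is accepted by exactly one of the machines: L(P) \ L(Q) and L(Q) \ L(P) are both empty.
Hence every string is accepted by P iff it is accepted by Q, and the two languages coincide.

Yes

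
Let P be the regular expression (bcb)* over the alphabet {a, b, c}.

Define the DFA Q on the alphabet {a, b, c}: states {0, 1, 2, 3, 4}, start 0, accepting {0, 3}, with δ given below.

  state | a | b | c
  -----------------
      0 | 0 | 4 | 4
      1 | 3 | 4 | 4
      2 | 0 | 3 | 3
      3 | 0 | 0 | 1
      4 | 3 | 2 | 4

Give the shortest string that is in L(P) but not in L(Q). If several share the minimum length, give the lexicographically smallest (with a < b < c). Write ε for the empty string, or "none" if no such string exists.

The string bcb is accepted by P but not by Q.
No shorter string lies in the difference, and bcb is the lexicographically first length-3 string in L(P) \ L(Q).

bcb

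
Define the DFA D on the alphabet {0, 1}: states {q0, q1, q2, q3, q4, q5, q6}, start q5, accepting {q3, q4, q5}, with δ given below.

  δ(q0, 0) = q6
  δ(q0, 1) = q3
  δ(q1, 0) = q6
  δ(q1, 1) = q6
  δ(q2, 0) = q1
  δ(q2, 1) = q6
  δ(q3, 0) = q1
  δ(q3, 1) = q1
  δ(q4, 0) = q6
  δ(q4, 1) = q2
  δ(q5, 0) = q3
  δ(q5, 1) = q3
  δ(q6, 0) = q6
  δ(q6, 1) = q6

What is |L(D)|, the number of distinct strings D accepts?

3

The useful subgraph on states {q3, q5} is acyclic, so L(D) is finite; the longest accepting path visits 2 useful states, giving maximum string length 1.
Counting accepting paths from q5 by length: 1 of length 0, 2 of length 1. Total 3.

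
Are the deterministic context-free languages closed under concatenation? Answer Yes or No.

Take L₁ = {ε, c} (finite, hence regular and DCFL) and L₂ = {c aⁿbⁿ : n≥0} ∪ {cc aⁿb²ⁿ : n≥0} (a DCFL: the number of leading c's tells the DPDA whether to pop one stack symbol per b or per two b's). Then L₁L₂ ∩ cca⁺b* = {cc aⁿbⁿ : n≥1} ∪ {cc aⁿb²ⁿ : n≥1}. If L₁L₂ were a DCFL, so would be this intersection with a regular set, and a DPDA for it started from its configuration after reading cc would accept {aⁿbⁿ : n≥1} ∪ {aⁿb²ⁿ : n≥1}, which no deterministic PDA accepts (a DPDA for it would have a single run on aⁿb²ⁿ, accepting after the prefix aⁿbⁿ and accepting again after n more b's; an ordinary PDA that simulates it on a's and b's and, at any moment when it is accepting, may switch to reading only a fresh letter d while feeding each d to the simulation as a b, would accept aⁱbʲdᵏ (k≥1) exactly when both aⁱbʲ and aⁱbʲ⁺ᵏ are in the language, i.e. its language intersected with the regular set a*b*d⁺ would be exactly {aⁿbⁿdⁿ : n≥1} — impossible, since context-free languages are closed under intersection with regular sets and {aⁿbⁿdⁿ} is not context-free). Hence L₁L₂ is not a DCFL.

No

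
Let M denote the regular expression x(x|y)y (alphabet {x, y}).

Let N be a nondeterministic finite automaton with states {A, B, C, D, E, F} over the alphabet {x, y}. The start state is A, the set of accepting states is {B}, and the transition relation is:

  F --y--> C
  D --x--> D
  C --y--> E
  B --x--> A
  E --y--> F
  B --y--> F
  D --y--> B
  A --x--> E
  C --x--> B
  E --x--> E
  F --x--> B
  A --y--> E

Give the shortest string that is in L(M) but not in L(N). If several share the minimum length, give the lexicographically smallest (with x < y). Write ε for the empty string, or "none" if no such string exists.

The string xxy is accepted by M but not by N.
No shorter string lies in the difference, and xxy is the lexicographically first length-3 string in L(M) \ L(N).

xxy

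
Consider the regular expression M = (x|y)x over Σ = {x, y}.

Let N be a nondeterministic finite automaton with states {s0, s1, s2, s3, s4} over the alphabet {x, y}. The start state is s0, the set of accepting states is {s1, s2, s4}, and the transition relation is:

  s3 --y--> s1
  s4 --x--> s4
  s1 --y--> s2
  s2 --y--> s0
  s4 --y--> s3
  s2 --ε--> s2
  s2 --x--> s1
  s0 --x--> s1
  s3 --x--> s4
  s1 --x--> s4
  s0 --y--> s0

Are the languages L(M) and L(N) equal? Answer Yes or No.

No

The string x is accepted by N but rejected by M.
So L(M) ≠ L(N).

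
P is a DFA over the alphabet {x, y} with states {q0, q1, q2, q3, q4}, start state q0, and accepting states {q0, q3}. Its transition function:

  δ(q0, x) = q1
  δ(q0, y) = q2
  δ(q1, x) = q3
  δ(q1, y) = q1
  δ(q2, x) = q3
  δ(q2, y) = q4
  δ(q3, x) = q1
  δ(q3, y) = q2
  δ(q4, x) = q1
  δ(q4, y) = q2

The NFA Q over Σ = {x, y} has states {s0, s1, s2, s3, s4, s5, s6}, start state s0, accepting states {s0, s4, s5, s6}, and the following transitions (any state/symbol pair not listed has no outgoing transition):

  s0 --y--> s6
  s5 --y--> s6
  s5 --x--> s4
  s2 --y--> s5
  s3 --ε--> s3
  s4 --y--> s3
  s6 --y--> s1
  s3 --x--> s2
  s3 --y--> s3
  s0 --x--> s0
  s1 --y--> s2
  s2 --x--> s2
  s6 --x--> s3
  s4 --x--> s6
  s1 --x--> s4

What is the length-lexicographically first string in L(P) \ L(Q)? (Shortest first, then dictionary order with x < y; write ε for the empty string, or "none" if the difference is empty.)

yx

The string yx is accepted by P but not by Q.
No shorter string lies in the difference, and yx is the lexicographically first length-2 string in L(P) \ L(Q).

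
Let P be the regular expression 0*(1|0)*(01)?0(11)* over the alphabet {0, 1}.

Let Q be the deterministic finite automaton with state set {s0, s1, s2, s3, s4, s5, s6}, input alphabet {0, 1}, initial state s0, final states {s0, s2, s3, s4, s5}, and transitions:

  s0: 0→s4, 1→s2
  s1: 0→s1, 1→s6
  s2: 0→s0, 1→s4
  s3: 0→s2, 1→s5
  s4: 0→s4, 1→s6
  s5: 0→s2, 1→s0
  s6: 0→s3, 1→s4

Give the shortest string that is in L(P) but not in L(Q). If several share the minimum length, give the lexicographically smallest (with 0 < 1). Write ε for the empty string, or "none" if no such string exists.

The string 010011 is accepted by P but not by Q.
No shorter string lies in the difference, and 010011 is the lexicographically first length-6 string in L(P) \ L(Q).

010011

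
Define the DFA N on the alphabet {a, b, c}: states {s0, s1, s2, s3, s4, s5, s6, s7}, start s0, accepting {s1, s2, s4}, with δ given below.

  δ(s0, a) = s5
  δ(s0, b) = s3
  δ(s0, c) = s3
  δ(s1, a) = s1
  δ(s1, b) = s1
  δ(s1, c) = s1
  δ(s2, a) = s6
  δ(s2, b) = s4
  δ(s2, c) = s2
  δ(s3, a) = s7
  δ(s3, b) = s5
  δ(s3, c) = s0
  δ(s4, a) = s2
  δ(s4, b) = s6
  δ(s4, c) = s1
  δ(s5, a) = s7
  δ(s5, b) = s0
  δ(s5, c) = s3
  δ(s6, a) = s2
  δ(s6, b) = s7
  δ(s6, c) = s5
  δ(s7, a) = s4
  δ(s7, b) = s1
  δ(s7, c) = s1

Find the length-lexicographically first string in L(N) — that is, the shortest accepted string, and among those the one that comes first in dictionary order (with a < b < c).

A breadth-first search from s0 reaches an accepting state first via the path s0 → s5 → s7 → s4 on input aaa.
No string of length < 3 is accepted (BFS exhausts all shorter strings without reaching an accepting state), and aaa is the lexicographically least accepting string of length 3.

aaa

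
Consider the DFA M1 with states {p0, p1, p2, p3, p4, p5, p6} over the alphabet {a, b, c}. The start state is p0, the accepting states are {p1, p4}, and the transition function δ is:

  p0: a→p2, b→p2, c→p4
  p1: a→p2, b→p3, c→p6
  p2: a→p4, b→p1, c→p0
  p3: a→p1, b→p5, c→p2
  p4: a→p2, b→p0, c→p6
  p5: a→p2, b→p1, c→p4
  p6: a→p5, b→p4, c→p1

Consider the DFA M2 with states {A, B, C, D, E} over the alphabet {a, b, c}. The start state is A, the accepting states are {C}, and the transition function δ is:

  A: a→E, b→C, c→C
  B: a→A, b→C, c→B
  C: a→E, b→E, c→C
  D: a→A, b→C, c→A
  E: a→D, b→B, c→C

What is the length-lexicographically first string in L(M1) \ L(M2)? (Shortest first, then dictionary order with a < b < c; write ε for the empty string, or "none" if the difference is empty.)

The string aa is accepted by M1 but not by M2.
No shorter string lies in the difference, and aa is the lexicographically first length-2 string in L(M1) \ L(M2).

aa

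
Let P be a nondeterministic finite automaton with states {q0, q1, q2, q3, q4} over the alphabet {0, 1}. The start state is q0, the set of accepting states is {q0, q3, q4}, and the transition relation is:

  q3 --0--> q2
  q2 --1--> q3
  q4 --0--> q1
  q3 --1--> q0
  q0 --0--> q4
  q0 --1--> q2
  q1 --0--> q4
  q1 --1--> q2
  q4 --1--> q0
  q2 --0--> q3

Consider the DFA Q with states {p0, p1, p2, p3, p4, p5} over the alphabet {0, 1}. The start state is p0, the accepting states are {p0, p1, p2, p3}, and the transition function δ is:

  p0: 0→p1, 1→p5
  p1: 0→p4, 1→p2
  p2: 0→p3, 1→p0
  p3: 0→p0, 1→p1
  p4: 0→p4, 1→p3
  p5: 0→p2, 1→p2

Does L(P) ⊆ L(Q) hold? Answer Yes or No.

No

The string 000 is in L(P) but not in L(Q).
So L(P) ⊄ L(Q).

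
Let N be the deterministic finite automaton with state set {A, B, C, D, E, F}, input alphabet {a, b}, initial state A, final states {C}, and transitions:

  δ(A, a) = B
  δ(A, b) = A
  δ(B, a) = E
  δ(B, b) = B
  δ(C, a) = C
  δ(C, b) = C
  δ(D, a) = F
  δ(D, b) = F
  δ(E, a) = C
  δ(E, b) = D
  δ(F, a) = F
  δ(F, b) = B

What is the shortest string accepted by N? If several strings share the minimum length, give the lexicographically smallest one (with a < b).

aaa

A breadth-first search from A reaches an accepting state first via the path A → B → E → C on input aaa.
No string of length < 3 is accepted (BFS exhausts all shorter strings without reaching an accepting state), and aaa is the lexicographically least accepting string of length 3.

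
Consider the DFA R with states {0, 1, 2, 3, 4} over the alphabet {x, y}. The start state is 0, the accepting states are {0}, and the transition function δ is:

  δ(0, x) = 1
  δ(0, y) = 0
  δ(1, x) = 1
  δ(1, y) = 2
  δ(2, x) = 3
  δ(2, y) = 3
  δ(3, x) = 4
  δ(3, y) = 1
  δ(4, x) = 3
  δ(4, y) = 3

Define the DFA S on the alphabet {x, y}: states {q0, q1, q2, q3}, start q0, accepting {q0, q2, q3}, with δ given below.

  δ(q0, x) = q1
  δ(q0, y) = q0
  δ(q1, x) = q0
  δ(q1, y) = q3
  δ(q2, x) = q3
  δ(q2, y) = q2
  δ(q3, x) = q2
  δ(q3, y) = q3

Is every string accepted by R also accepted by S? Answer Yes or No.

Exploring the product automaton R × S from the start pair (0, q0), following both machines on each input symbol, reaches 16 state pairs: (0, q0), (1, q1), (1, q0), (2, q3), (2, q0), (3, q2), (3, q3), (3, q1), (3, q0), (4, q3), (1, q2), (4, q2), (1, q3), (4, q0), (4, q1), (2, q2).
R accepts in {0} and S accepts in {q0, q2, q3}. The reachable pairs whose R-component is accepting are (0, q0); in each of them the S-component is accepting too, so the product for L(R) \ L(S) (R-component accepting, S-component rejecting) has no reachable accepting pair and the difference is empty.
Hence every string in L(R) is also in L(S).

Yes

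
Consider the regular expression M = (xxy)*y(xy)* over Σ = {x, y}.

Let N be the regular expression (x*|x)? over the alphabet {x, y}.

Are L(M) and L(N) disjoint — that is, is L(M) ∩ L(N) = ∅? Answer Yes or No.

Converting the expression M to a DFA (subset construction, then merging equivalent states) gives the minimal DFA with states {m0, m1, m2, m3, m4, m5}, start state m0, accepting states {m2} and transitions m0: x→m1, y→m2; m1: x→m3, y→m4; m2: x→m5, y→m4; m3: x→m4, y→m0; m4: x→m4, y→m4; m5: x→m4, y→m2.
Converting the expression N to a DFA (subset construction, then merging equivalent states) gives the minimal DFA with states {n0, n1}, start state n0, accepting states {n0} and transitions n0: x→n0, y→n1; n1: x→n1, y→n1.
Exploring the product automaton M × N from the start pair (m0, n0), following both machines on each input symbol, reaches 10 state pairs: (m0, n0), (m1, n0), (m2, n1), (m3, n0), (m4, n1), (m5, n1), (m4, n0), (m0, n1), (m1, n1), (m3, n1).
M accepts in {m2} and N accepts in {n0}; no reachable pair has both components accepting, so no string drives both machines to acceptance simultaneously and L(M) ∩ L(N) = ∅.
So no string is accepted by both, and the intersection is empty.

Yes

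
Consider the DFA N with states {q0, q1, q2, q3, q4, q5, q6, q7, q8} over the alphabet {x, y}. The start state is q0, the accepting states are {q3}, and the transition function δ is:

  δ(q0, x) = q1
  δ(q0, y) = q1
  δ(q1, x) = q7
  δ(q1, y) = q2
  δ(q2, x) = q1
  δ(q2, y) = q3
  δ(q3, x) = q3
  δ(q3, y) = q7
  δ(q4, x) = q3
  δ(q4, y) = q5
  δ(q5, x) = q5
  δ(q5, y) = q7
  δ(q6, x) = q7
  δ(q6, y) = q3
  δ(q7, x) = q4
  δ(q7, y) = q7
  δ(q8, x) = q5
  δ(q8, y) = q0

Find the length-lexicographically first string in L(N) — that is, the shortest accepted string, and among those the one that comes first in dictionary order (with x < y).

xyy

A breadth-first search from q0 reaches an accepting state first via the path q0 → q1 → q2 → q3 on input xyy.
No string of length < 3 is accepted (BFS exhausts all shorter strings without reaching an accepting state), and xyy is the lexicographically least accepting string of length 3.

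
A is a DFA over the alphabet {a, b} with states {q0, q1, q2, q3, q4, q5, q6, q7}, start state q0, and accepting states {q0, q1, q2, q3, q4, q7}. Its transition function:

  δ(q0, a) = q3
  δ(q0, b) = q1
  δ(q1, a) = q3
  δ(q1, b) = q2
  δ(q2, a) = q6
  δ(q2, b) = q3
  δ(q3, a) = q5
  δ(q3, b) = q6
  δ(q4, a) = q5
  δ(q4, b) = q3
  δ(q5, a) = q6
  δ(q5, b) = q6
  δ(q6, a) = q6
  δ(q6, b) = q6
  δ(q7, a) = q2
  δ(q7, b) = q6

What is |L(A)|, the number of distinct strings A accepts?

The useful subgraph on states {q0, q1, q2, q3} is acyclic, so L(A) is finite; the longest accepting path visits 4 useful states, giving maximum string length 3.
Counting accepting paths from q0 by length: 1 of length 0, 2 of length 1, 2 of length 2, 1 of length 3. Total 6.

6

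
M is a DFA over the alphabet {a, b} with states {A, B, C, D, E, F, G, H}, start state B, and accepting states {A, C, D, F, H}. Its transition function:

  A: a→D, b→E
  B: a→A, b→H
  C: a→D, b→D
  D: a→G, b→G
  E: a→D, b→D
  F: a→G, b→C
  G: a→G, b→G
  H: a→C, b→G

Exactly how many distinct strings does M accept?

8

The useful subgraph on states {A, B, C, D, E, H} is acyclic, so L(M) is finite; the longest accepting path visits 4 useful states, giving maximum string length 3.
Counting accepting paths from B by length: 2 of length 1, 2 of length 2, 4 of length 3. Total 8.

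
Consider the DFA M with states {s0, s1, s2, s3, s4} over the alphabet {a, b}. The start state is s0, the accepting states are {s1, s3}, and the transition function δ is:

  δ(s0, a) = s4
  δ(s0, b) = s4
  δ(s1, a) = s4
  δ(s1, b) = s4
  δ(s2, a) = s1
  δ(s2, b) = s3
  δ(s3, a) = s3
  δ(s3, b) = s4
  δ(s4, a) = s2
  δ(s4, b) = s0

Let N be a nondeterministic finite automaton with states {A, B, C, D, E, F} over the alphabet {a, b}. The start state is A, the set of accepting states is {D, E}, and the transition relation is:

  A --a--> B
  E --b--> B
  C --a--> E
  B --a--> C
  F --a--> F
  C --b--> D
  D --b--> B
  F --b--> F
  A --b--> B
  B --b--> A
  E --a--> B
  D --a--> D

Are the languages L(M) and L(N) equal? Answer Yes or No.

Yes

Exploring the product automaton M × N from the start pair (s0, A), following both machines on each input symbol, reaches 5 state pairs: (s0, A), (s4, B), (s2, C), (s1, E), (s3, D).
M accepts in {s1, s3} and N accepts in {D, E}. In every reachable pair the two components are either both accepting — (s1, E), (s3, D) — or both non-accepting, so no string is accepted by exactly one of the machines: L(M) \ L(N) and L(N) \ L(M) are both empty.
Hence every string is accepted by M iff it is accepted by N, and the two languages coincide.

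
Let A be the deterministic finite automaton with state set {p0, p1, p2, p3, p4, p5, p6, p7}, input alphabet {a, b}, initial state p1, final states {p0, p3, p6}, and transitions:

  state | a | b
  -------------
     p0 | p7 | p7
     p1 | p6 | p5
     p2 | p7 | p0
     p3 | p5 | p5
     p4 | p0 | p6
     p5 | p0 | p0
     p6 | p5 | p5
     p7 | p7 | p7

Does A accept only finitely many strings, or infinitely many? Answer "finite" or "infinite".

The useful states (reachable from p1 and able to reach an accepting state) are {p0, p1, p5, p6}.
Restricted to these states the transition graph has no cycle, so every accepting path has bounded length and L is finite.

finite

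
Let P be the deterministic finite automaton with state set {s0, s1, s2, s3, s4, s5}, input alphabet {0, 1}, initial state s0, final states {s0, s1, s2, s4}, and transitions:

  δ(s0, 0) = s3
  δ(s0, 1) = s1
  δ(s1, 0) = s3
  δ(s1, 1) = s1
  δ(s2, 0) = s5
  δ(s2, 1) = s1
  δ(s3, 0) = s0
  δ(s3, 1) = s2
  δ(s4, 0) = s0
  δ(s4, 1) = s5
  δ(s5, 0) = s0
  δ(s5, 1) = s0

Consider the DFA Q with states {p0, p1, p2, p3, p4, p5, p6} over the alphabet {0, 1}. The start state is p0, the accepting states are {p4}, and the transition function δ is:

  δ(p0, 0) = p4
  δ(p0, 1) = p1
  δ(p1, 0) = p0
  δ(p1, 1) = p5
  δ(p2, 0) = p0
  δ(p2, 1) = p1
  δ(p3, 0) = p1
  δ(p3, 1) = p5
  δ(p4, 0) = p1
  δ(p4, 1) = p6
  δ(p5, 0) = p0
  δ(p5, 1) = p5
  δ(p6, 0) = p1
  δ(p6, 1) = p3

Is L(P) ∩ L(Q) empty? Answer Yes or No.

The string 100 is accepted by both P and Q.
Hence L(P) ∩ L(Q) ≠ ∅.

No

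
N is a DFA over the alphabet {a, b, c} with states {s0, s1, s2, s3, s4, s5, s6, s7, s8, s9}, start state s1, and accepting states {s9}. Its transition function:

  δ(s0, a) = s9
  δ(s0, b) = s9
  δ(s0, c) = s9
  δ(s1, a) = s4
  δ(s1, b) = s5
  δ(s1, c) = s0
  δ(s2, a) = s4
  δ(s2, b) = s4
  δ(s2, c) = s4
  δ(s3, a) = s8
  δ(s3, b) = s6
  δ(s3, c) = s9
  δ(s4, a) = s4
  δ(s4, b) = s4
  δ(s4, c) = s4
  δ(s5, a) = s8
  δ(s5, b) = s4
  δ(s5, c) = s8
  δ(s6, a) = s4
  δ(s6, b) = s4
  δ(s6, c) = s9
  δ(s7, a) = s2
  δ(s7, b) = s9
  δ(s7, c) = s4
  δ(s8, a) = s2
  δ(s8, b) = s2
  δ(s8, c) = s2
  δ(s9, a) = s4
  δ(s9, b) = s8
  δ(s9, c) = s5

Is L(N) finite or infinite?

The useful states (reachable from s1 and able to reach an accepting state) are {s0, s1, s9}.
Restricted to these states the transition graph has no cycle, so every accepting path has bounded length and L is finite.

finite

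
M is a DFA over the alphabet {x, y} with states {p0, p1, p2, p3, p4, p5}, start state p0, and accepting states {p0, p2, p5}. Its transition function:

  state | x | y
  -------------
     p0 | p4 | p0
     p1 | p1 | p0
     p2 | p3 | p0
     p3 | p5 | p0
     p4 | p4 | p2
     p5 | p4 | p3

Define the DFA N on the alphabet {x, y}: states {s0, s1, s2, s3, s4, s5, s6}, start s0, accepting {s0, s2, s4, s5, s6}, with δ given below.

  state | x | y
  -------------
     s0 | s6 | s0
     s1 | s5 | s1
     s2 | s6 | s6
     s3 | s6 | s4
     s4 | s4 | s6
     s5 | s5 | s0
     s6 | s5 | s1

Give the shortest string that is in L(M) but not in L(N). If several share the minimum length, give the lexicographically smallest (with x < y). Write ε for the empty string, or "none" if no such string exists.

xy

The string xy is accepted by M but not by N.
No shorter string lies in the difference, and xy is the lexicographically first length-2 string in L(M) \ L(N).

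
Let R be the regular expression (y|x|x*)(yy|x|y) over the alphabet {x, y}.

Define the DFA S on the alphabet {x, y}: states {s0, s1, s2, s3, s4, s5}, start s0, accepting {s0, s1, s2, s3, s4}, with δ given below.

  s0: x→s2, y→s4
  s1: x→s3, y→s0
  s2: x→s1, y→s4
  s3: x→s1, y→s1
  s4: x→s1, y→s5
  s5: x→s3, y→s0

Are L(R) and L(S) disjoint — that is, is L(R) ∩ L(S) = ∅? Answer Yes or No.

No

The string x is accepted by both R and S.
Hence L(R) ∩ L(S) ≠ ∅.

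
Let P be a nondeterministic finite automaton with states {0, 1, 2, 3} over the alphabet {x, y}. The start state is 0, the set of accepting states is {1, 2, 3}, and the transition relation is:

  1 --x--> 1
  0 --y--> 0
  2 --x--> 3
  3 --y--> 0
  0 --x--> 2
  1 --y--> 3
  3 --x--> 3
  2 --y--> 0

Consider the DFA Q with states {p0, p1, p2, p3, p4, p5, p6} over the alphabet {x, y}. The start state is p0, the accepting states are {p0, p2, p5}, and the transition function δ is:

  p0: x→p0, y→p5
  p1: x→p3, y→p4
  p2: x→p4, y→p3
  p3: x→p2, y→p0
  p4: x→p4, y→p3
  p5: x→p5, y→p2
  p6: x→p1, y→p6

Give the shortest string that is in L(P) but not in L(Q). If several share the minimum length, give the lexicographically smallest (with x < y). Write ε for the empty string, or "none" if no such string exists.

yyx

The string yyx is accepted by P but not by Q.
No shorter string lies in the difference, and yyx is the lexicographically first length-3 string in L(P) \ L(Q).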